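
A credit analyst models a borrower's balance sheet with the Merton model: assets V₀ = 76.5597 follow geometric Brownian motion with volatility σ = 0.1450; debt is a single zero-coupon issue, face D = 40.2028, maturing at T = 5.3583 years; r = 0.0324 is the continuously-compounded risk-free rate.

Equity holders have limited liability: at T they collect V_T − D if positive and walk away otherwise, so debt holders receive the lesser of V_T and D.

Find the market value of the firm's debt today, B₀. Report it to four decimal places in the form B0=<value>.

B0=33.7544

d₁ = [ln(V₀/D) + (r + σ²/2)T] / (σ√T)
   = [ln(76.5597/40.2028) + (0.0324 + 0.5·0.1450²)·5.3583] / (0.1450·√5.3583)
   = [0.644134 + 0.229938] / 0.335646 = 2.604149
d₂ = d₁ − σ√T = 2.604149 − 0.335646 = 2.268503
N(d₁) = 0.995395,  N(d₂) = 0.988351,  e^(−rT) = 0.840626
E₀ = V₀·N(d₁) − D·e^(−rT)·N(d₂)
   = 76.5597·0.995395 − 40.2028·0.840626·0.988351 = 42.805323
B₀ = V₀ − E₀ = 76.5597 − 42.805323 = 33.754377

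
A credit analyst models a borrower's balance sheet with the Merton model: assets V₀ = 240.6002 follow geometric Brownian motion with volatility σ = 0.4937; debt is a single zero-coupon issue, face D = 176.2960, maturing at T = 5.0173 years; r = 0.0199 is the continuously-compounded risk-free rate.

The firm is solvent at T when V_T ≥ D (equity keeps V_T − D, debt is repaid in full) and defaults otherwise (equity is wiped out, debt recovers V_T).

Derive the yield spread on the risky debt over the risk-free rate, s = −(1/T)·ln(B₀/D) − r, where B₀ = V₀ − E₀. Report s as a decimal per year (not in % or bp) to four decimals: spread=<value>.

spread=0.0723

d₁ = [ln(V₀/D) + (r + σ²/2)T] / (σ√T)
   = [ln(240.6002/176.2960) + (0.0199 + 0.5·0.4937²)·5.0173] / (0.4937·√5.0173)
   = [0.310972 + 0.711302] / 1.105855 = 0.924420
d₂ = d₁ − σ√T = 0.924420 − 1.105855 = -0.181435
N(d₁) = 0.822366,  N(d₂) = 0.428013,  e^(−rT) = 0.904978
E₀ = V₀·N(d₁) − D·e^(−rT)·N(d₂)
   = 240.6002·0.822366 − 176.2960·0.904978·0.428013 = 129.574514
B₀ = V₀ − E₀ = 240.6002 − 129.574514 = 111.025686
spread = −(1/T)·ln(B₀/D) − r = −(1/5.0173)·ln(111.025686/176.2960) − 0.0199 = 0.07226168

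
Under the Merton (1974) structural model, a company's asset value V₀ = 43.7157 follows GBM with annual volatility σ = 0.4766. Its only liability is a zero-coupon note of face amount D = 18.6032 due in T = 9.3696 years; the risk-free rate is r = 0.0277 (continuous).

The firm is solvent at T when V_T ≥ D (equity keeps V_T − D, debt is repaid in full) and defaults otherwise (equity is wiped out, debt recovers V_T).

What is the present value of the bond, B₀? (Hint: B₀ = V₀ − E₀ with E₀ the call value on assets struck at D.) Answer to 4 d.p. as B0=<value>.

B0=10.3311

d₁ = [ln(V₀/D) + (r + σ²/2)T] / (σ√T)
   = [ln(43.7157/18.6032) + (0.0277 + 0.5·0.4766²)·9.3696] / (0.4766·√9.3696)
   = [0.854374 + 1.323679] / 1.458863 = 1.492979
d₂ = d₁ − σ√T = 1.492979 − 1.458863 = 0.034116
N(d₁) = 0.932279,  N(d₂) = 0.513608,  e^(−rT) = 0.771408
E₀ = V₀·N(d₁) − D·e^(−rT)·N(d₂)
   = 43.7157·0.932279 − 18.6032·0.771408·0.513608 = 33.384608
B₀ = V₀ − E₀ = 43.7157 − 33.384608 = 10.331092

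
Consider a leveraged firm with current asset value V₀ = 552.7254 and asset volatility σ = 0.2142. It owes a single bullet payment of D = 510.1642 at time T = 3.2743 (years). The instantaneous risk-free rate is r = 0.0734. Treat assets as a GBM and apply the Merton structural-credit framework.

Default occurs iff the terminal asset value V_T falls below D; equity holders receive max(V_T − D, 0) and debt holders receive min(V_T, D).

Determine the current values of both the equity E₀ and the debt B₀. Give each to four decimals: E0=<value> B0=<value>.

d₁ = [ln(V₀/D) + (r + σ²/2)T] / (σ√T)
   = [ln(552.7254/510.1642) + (0.0734 + 0.5·0.2142²)·3.2743] / (0.2142·√3.2743)
   = [0.080129 + 0.315449] / 0.387595 = 1.020594
d₂ = d₁ − σ√T = 1.020594 − 0.387595 = 0.632998
N(d₁) = 0.846276,  N(d₂) = 0.736633,  e^(−rT) = 0.786365
E₀ = V₀·N(d₁) − D·e^(−rT)·N(d₂)
   = 552.7254·0.846276 − 510.1642·0.786365·0.736633 = 172.239565
B₀ = V₀ − E₀ = 552.7254 − 172.239565 = 380.485835

E0=172.2396 B0=380.4858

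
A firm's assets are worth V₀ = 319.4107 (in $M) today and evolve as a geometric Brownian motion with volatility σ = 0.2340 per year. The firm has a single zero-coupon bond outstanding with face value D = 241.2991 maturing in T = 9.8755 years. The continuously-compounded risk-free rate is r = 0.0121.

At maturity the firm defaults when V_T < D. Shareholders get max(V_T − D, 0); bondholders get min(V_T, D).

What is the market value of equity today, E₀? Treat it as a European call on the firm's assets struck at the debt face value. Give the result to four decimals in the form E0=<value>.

d₁ = [ln(V₀/D) + (r + σ²/2)T] / (σ√T)
   = [ln(319.4107/241.2991) + (0.0121 + 0.5·0.2340²)·9.8755] / (0.2340·√9.8755)
   = [0.280440 + 0.389865] / 0.735352 = 0.911543
d₂ = d₁ − σ√T = 0.911543 − 0.735352 = 0.176191
N(d₁) = 0.818995,  N(d₂) = 0.569928,  e^(−rT) = 0.887370
E₀ = V₀·N(d₁) − D·e^(−rT)·N(d₂)
   = 319.4107·0.818995 − 241.2991·0.887370·0.569928 = 139.562030

E0=139.5620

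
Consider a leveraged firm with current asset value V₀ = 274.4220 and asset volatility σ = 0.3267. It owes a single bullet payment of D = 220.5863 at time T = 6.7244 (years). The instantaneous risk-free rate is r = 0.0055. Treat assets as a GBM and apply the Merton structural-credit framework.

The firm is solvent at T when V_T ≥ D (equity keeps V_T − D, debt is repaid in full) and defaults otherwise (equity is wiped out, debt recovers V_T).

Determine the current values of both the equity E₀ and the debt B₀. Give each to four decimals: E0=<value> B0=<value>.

d₁ = [ln(V₀/D) + (r + σ²/2)T] / (σ√T)
   = [ln(274.4220/220.5863) + (0.0055 + 0.5·0.3267²)·6.7244] / (0.3267·√6.7244)
   = [0.218378 + 0.395842] / 0.847180 = 0.725016
d₂ = d₁ − σ√T = 0.725016 − 0.847180 = -0.122164
N(d₁) = 0.765779,  N(d₂) = 0.451385,  e^(−rT) = 0.963691
E₀ = V₀·N(d₁) − D·e^(−rT)·N(d₂)
   = 274.4220·0.765779 − 220.5863·0.963691·0.451385 = 114.192582
B₀ = V₀ − E₀ = 274.4220 − 114.192582 = 160.229418

E0=114.1926 B0=160.2294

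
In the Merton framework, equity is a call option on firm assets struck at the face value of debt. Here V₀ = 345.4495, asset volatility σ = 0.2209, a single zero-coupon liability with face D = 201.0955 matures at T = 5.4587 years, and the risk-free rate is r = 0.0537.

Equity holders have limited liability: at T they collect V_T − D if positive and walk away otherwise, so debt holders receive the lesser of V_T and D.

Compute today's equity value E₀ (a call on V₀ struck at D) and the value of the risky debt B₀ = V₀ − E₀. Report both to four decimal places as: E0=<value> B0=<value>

d₁ = [ln(V₀/D) + (r + σ²/2)T] / (σ√T)
   = [ln(345.4495/201.0955) + (0.0537 + 0.5·0.2209²)·5.4587] / (0.2209·√5.4587)
   = [0.541067 + 0.426316] / 0.516108 = 1.874381
d₂ = d₁ − σ√T = 1.874381 − 0.516108 = 1.358273
N(d₁) = 0.969561,  N(d₂) = 0.912811,  e^(−rT) = 0.745924
E₀ = V₀·N(d₁) − D·e^(−rT)·N(d₂)
   = 345.4495·0.969561 − 201.0955·0.745924·0.912811 = 198.010945
B₀ = V₀ − E₀ = 345.4495 − 198.010945 = 147.438555

E0=198.0109 B0=147.4386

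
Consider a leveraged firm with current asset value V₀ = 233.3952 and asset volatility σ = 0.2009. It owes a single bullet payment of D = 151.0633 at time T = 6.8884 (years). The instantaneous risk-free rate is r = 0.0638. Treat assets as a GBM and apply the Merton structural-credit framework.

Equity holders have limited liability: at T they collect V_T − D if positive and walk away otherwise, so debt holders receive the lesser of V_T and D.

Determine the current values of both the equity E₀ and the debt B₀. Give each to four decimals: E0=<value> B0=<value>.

d₁ = [ln(V₀/D) + (r + σ²/2)T] / (σ√T)
   = [ln(233.3952/151.0633) + (0.0638 + 0.5·0.2009²)·6.8884] / (0.2009·√6.8884)
   = [0.435034 + 0.578491] / 0.527277 = 1.922185
d₂ = d₁ − σ√T = 1.922185 − 0.527277 = 1.394908
N(d₁) = 0.972709,  N(d₂) = 0.918478,  e^(−rT) = 0.644371
E₀ = V₀·N(d₁) − D·e^(−rT)·N(d₂)
   = 233.3952·0.972709 − 151.0633·0.644371·0.918478 = 137.620084
B₀ = V₀ − E₀ = 233.3952 − 137.620084 = 95.775116

E0=137.6201 B0=95.7751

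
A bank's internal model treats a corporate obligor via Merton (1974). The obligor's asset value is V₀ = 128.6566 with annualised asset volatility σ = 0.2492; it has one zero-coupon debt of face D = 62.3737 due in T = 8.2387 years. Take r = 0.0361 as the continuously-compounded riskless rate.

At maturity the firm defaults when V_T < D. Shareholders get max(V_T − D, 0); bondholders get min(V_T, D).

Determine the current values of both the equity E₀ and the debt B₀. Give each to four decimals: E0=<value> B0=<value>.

d₁ = [ln(V₀/D) + (r + σ²/2)T] / (σ√T)
   = [ln(128.6566/62.3737) + (0.0361 + 0.5·0.2492²)·8.2387] / (0.2492·√8.2387)
   = [0.724003 + 0.553231] / 0.715282 = 1.785637
d₂ = d₁ − σ√T = 1.785637 − 0.715282 = 1.070355
N(d₁) = 0.962921,  N(d₂) = 0.857770,  e^(−rT) = 0.742734
E₀ = V₀·N(d₁) − D·e^(−rT)·N(d₂)
   = 128.6566·0.962921 − 62.3737·0.742734·0.857770 = 84.148151
B₀ = V₀ − E₀ = 128.6566 − 84.148151 = 44.508449

E0=84.1482 B0=44.5084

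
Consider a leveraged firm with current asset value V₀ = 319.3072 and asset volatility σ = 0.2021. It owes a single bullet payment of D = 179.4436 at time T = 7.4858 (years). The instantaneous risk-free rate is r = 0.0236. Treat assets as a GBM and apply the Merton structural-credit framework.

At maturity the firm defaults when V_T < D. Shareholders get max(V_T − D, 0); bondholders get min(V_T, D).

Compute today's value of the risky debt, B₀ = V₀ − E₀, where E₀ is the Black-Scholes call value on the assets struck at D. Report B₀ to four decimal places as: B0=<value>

d₁ = [ln(V₀/D) + (r + σ²/2)T] / (σ√T)
   = [ln(319.3072/179.4436) + (0.0236 + 0.5·0.2021²)·7.4858] / (0.2021·√7.4858)
   = [0.576293 + 0.329541] / 0.552949 = 1.638186
d₂ = d₁ − σ√T = 1.638186 − 0.552949 = 1.085237
N(d₁) = 0.949309,  N(d₂) = 0.861092,  e^(−rT) = 0.838061
E₀ = V₀·N(d₁) − D·e^(−rT)·N(d₂)
   = 319.3072·0.949309 − 179.4436·0.838061·0.861092 = 173.626139
B₀ = V₀ − E₀ = 319.3072 − 173.626139 = 145.681061

B0=145.6811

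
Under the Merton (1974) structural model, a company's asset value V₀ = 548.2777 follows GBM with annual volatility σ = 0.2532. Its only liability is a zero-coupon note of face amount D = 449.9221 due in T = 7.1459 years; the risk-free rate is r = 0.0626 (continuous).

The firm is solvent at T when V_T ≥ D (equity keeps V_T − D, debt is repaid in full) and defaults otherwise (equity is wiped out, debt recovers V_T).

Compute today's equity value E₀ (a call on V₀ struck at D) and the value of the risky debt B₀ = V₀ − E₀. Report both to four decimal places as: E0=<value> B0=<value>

E0=284.2426 B0=264.0351

d₁ = [ln(V₀/D) + (r + σ²/2)T] / (σ√T)
   = [ln(548.2777/449.9221) + (0.0626 + 0.5·0.2532²)·7.1459] / (0.2532·√7.1459)
   = [0.197707 + 0.676396] / 0.676850 = 1.291429
d₂ = d₁ − σ√T = 1.291429 − 0.676850 = 0.614580
N(d₁) = 0.901723,  N(d₂) = 0.730584,  e^(−rT) = 0.639331
E₀ = V₀·N(d₁) − D·e^(−rT)·N(d₂)
   = 548.2777·0.901723 − 449.9221·0.639331·0.730584 = 284.242639
B₀ = V₀ − E₀ = 548.2777 − 284.242639 = 264.035061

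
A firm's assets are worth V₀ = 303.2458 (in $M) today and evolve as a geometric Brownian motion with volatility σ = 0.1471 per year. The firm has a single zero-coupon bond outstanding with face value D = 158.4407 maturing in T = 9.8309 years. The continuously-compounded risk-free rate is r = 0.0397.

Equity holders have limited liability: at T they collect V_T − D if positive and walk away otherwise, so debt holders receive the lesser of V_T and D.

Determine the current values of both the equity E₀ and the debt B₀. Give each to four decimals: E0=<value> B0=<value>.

E0=196.3442 B0=106.9016

d₁ = [ln(V₀/D) + (r + σ²/2)T] / (σ√T)
   = [ln(303.2458/158.4407) + (0.0397 + 0.5·0.1471²)·9.8309] / (0.1471·√9.8309)
   = [0.649163 + 0.496649] / 0.461221 = 2.484301
d₂ = d₁ − σ√T = 2.484301 − 0.461221 = 2.023080
N(d₁) = 0.993510,  N(d₂) = 0.978468,  e^(−rT) = 0.676863
E₀ = V₀·N(d₁) − D·e^(−rT)·N(d₂)
   = 303.2458·0.993510 − 158.4407·0.676863·0.978468 = 196.344230
B₀ = V₀ − E₀ = 303.2458 − 196.344230 = 106.901570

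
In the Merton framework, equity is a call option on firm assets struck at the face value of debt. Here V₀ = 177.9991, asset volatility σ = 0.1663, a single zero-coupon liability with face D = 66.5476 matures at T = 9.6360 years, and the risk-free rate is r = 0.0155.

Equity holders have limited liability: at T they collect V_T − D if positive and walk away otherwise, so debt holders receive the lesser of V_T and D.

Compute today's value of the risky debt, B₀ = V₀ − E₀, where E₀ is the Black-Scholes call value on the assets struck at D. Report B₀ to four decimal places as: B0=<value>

d₁ = [ln(V₀/D) + (r + σ²/2)T] / (σ√T)
   = [ln(177.9991/66.5476) + (0.0155 + 0.5·0.1663²)·9.6360] / (0.1663·√9.6360)
   = [0.983861 + 0.282603] / 0.516227 = 2.453309
d₂ = d₁ − σ√T = 2.453309 − 0.516227 = 1.937082
N(d₁) = 0.992923,  N(d₂) = 0.973632,  e^(−rT) = 0.861261
E₀ = V₀·N(d₁) − D·e^(−rT)·N(d₂)
   = 177.9991·0.992923 − 66.5476·0.861261·0.973632 = 120.935746
B₀ = V₀ − E₀ = 177.9991 − 120.935746 = 57.063354

B0=57.0634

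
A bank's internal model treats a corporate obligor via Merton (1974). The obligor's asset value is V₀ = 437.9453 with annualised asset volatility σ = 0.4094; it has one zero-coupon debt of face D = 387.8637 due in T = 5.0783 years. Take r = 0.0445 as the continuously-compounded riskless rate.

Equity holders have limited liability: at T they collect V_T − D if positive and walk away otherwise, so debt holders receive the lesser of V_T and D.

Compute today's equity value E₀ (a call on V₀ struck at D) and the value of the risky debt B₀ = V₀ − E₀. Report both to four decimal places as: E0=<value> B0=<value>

d₁ = [ln(V₀/D) + (r + σ²/2)T] / (σ√T)
   = [ln(437.9453/387.8637) + (0.0445 + 0.5·0.4094²)·5.0783] / (0.4094·√5.0783)
   = [0.121440 + 0.651567] / 0.922586 = 0.837870
d₂ = d₁ − σ√T = 0.837870 − 0.922586 = -0.084717
N(d₁) = 0.798948,  N(d₂) = 0.466243,  e^(−rT) = 0.797731
E₀ = V₀·N(d₁) − D·e^(−rT)·N(d₂)
   = 437.9453·0.798948 − 387.8637·0.797731·0.466243 = 205.634852
B₀ = V₀ − E₀ = 437.9453 − 205.634852 = 232.310448

E0=205.6349 B0=232.3104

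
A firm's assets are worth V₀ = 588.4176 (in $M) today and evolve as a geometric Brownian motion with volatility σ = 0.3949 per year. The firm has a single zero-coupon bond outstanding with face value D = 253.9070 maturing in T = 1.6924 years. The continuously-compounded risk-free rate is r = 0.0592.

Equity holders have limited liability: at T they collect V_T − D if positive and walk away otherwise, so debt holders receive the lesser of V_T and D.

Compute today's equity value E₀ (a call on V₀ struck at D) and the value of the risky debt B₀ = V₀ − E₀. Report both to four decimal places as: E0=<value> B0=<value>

d₁ = [ln(V₀/D) + (r + σ²/2)T] / (σ√T)
   = [ln(588.4176/253.9070) + (0.0592 + 0.5·0.3949²)·1.6924] / (0.3949·√1.6924)
   = [0.840469 + 0.232152] / 0.513734 = 2.087889
d₂ = d₁ − σ√T = 2.087889 − 0.513734 = 1.574155
N(d₁) = 0.981596,  N(d₂) = 0.942274,  e^(−rT) = 0.904665
E₀ = V₀·N(d₁) − D·e^(−rT)·N(d₂)
   = 588.4176·0.981596 − 253.9070·0.904665·0.942274 = 361.147199
B₀ = V₀ − E₀ = 588.4176 − 361.147199 = 227.270401

E0=361.1472 B0=227.2704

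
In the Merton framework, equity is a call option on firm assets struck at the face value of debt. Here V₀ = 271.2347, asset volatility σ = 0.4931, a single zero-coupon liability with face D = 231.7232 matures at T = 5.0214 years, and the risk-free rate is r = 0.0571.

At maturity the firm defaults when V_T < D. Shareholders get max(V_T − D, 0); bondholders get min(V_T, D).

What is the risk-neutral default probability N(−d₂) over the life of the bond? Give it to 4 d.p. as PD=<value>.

PD=0.5598

d₁ = [ln(V₀/D) + (r + σ²/2)T] / (σ√T)
   = [ln(271.2347/231.7232) + (0.0571 + 0.5·0.4931²)·5.0214] / (0.4931·√5.0214)
   = [0.157441 + 0.897193] / 1.104962 = 0.954452
d₂ = d₁ − σ√T = 0.954452 − 1.104962 = -0.150510
risk-neutral PD = N(−d₂) = N(0.150510) = 0.559819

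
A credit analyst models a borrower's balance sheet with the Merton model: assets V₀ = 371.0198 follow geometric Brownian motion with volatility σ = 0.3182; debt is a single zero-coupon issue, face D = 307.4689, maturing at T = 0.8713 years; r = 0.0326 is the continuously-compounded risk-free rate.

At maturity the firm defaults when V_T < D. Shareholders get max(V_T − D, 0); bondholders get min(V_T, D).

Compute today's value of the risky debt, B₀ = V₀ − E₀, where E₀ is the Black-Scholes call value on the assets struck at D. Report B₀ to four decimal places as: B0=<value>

d₁ = [ln(V₀/D) + (r + σ²/2)T] / (σ√T)
   = [ln(371.0198/307.4689) + (0.0326 + 0.5·0.3182²)·0.8713] / (0.3182·√0.8713)
   = [0.187881 + 0.072514] / 0.297019 = 0.876698
d₂ = d₁ − σ√T = 0.876698 − 0.297019 = 0.579680
N(d₁) = 0.809675,  N(d₂) = 0.718935,  e^(−rT) = 0.971995
E₀ = V₀·N(d₁) − D·e^(−rT)·N(d₂)
   = 371.0198·0.809675 − 307.4689·0.971995·0.718935 = 85.545784
B₀ = V₀ − E₀ = 371.0198 − 85.545784 = 285.474016

B0=285.4740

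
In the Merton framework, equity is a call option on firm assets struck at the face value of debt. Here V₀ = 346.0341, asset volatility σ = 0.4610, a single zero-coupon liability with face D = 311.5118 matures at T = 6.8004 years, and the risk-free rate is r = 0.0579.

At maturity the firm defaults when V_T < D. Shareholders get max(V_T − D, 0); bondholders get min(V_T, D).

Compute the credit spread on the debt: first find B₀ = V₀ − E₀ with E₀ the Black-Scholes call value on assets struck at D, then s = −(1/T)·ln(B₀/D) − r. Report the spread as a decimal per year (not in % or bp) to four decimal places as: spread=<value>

spread=0.0565

d₁ = [ln(V₀/D) + (r + σ²/2)T] / (σ√T)
   = [ln(346.0341/311.5118) + (0.0579 + 0.5·0.4610²)·6.8004] / (0.4610·√6.8004)
   = [0.105100 + 1.116357] / 1.202176 = 1.016038
d₂ = d₁ − σ√T = 1.016038 − 1.202176 = -0.186138
N(d₁) = 0.845194,  N(d₂) = 0.426168,  e^(−rT) = 0.674527
E₀ = V₀·N(d₁) − D·e^(−rT)·N(d₂)
   = 346.0341·0.845194 − 311.5118·0.674527·0.426168 = 202.918247
B₀ = V₀ − E₀ = 346.0341 − 202.918247 = 143.115853
spread = −(1/T)·ln(B₀/D) − r = −(1/6.8004)·ln(143.115853/311.5118) − 0.0579 = 0.05647309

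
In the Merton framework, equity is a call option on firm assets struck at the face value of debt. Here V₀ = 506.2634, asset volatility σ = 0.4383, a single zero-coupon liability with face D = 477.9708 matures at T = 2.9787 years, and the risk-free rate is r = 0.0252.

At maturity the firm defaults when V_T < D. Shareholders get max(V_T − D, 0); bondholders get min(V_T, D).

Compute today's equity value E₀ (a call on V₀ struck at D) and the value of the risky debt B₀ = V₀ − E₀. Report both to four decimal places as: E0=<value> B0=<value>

E0=173.4209 B0=332.8425

d₁ = [ln(V₀/D) + (r + σ²/2)T] / (σ√T)
   = [ln(506.2634/477.9708) + (0.0252 + 0.5·0.4383²)·2.9787] / (0.4383·√2.9787)
   = [0.057507 + 0.361178] / 0.756458 = 0.553481
d₂ = d₁ − σ√T = 0.553481 − 0.756458 = -0.202977
N(d₁) = 0.710033,  N(d₂) = 0.419576,  e^(−rT) = 0.927685
E₀ = V₀·N(d₁) − D·e^(−rT)·N(d₂)
   = 506.2634·0.710033 − 477.9708·0.927685·0.419576 = 173.420862
B₀ = V₀ − E₀ = 506.2634 − 173.420862 = 332.842538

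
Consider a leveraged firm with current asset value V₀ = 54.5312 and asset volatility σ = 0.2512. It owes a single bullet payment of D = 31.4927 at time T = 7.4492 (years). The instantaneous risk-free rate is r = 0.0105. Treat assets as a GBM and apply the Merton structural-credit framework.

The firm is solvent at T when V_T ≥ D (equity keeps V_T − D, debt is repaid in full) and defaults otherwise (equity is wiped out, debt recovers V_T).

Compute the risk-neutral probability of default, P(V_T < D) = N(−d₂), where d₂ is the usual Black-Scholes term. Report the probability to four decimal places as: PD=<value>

d₁ = [ln(V₀/D) + (r + σ²/2)T] / (σ√T)
   = [ln(54.5312/31.4927) + (0.0105 + 0.5·0.2512²)·7.4492] / (0.2512·√7.4492)
   = [0.549017 + 0.313244] / 0.685606 = 1.257664
d₂ = d₁ − σ√T = 1.257664 − 0.685606 = 0.572058
risk-neutral PD = N(−d₂) = N(-0.572058) = 0.283641

PD=0.2836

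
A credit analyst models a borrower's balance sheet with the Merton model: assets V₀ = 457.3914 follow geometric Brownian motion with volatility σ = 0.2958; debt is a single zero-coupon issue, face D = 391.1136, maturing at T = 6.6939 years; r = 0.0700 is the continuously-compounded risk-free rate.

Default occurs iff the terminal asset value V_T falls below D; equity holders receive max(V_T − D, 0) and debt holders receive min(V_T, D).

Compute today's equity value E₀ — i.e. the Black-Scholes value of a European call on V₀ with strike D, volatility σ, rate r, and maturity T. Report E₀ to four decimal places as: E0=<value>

E0=241.2099

d₁ = [ln(V₀/D) + (r + σ²/2)T] / (σ√T)
   = [ln(457.3914/391.1136) + (0.0700 + 0.5·0.2958²)·6.6939] / (0.2958·√6.6939)
   = [0.156541 + 0.761423] / 0.765311 = 1.199467
d₂ = d₁ − σ√T = 1.199467 − 0.765311 = 0.434156
N(d₁) = 0.884827,  N(d₂) = 0.667912,  e^(−rT) = 0.625895
E₀ = V₀·N(d₁) − D·e^(−rT)·N(d₂)
   = 457.3914·0.884827 − 391.1136·0.625895·0.667912 = 241.209876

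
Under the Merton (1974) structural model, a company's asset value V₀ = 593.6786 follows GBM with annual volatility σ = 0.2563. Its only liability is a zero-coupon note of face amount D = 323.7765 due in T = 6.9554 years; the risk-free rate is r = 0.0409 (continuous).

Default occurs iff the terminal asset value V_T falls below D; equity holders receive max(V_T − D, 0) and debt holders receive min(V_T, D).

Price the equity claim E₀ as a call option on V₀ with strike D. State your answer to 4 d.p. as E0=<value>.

E0=360.8963

d₁ = [ln(V₀/D) + (r + σ²/2)T] / (σ√T)
   = [ln(593.6786/323.7765) + (0.0409 + 0.5·0.2563²)·6.9554] / (0.2563·√6.9554)
   = [0.606285 + 0.512925] / 0.675942 = 1.655777
d₂ = d₁ − σ√T = 1.655777 − 0.675942 = 0.979834
N(d₁) = 0.951116,  N(d₂) = 0.836416,  e^(−rT) = 0.752409
E₀ = V₀·N(d₁) − D·e^(−rT)·N(d₂)
   = 593.6786·0.951116 − 323.7765·0.752409·0.836416 = 360.896346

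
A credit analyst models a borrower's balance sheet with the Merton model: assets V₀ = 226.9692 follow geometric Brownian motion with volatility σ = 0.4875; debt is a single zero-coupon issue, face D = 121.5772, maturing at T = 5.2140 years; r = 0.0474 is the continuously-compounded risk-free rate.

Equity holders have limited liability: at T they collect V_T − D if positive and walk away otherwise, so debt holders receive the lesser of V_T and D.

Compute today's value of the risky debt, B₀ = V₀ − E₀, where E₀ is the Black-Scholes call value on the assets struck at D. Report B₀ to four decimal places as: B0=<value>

d₁ = [ln(V₀/D) + (r + σ²/2)T] / (σ√T)
   = [ln(226.9692/121.5772) + (0.0474 + 0.5·0.4875²)·5.2140] / (0.4875·√5.2140)
   = [0.624265 + 0.866713] / 1.113167 = 1.339403
d₂ = d₁ − σ√T = 1.339403 − 1.113167 = 0.226236
N(d₁) = 0.909780,  N(d₂) = 0.589491,  e^(−rT) = 0.781029
E₀ = V₀·N(d₁) − D·e^(−rT)·N(d₂)
   = 226.9692·0.909780 − 121.5772·0.781029·0.589491 = 150.516798
B₀ = V₀ − E₀ = 226.9692 − 150.516798 = 76.452402

B0=76.4524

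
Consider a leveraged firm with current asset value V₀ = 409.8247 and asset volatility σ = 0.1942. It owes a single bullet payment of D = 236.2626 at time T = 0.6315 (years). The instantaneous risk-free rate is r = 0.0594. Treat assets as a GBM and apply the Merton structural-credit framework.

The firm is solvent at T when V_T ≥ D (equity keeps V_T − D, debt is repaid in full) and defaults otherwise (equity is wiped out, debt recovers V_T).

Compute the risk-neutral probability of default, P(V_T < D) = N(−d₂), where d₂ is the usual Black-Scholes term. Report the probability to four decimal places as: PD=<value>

PD=0.0001

d₁ = [ln(V₀/D) + (r + σ²/2)T] / (σ√T)
   = [ln(409.8247/236.2626) + (0.0594 + 0.5·0.1942²)·0.6315] / (0.1942·√0.6315)
   = [0.550786 + 0.049419] / 0.154325 = 3.889229
d₂ = d₁ − σ√T = 3.889229 − 0.154325 = 3.734904
risk-neutral PD = N(−d₂) = N(-3.734904) = 0.000094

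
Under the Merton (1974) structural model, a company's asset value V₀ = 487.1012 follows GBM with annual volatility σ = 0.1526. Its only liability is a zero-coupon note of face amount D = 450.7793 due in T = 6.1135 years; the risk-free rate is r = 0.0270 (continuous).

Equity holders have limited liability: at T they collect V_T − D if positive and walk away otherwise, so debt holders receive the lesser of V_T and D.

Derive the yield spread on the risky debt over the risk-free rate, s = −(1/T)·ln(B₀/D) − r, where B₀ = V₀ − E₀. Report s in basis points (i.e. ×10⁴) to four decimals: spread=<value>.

d₁ = [ln(V₀/D) + (r + σ²/2)T] / (σ√T)
   = [ln(487.1012/450.7793) + (0.0270 + 0.5·0.1526²)·6.1135] / (0.1526·√6.1135)
   = [0.077494 + 0.236246] / 0.377311 = 0.831517
d₂ = d₁ − σ√T = 0.831517 − 0.377311 = 0.454205
N(d₁) = 0.797159,  N(d₂) = 0.675160,  e^(−rT) = 0.847839
E₀ = V₀·N(d₁) − D·e^(−rT)·N(d₂)
   = 487.1012·0.797159 − 450.7793·0.847839·0.675160 = 130.259069
B₀ = V₀ − E₀ = 487.1012 − 130.259069 = 356.842131
spread = −(1/T)·ln(B₀/D) − r = −(1/6.1135)·ln(356.842131/450.7793) − 0.0270 = 0.01122432
in basis points: 0.01122432 × 10⁴ = 112.2432 bp

spread=112.2432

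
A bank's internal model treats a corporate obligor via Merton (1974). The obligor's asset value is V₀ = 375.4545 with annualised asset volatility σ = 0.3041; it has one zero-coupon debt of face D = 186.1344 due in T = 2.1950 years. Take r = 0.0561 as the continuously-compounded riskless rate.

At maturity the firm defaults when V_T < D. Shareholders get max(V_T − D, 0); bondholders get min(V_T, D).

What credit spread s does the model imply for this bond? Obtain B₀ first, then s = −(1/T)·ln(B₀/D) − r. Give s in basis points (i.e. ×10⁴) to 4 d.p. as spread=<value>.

d₁ = [ln(V₀/D) + (r + σ²/2)T] / (σ√T)
   = [ln(375.4545/186.1344) + (0.0561 + 0.5·0.3041²)·2.1950] / (0.3041·√2.1950)
   = [0.701668 + 0.224633] / 0.450540 = 2.055978
d₂ = d₁ − σ√T = 2.055978 − 0.450540 = 1.605438
N(d₁) = 0.980108,  N(d₂) = 0.945801,  e^(−rT) = 0.884140
E₀ = V₀·N(d₁) − D·e^(−rT)·N(d₂)
   = 375.4545·0.980108 − 186.1344·0.884140·0.945801 = 212.336344
B₀ = V₀ − E₀ = 375.4545 − 212.336344 = 163.118156
spread = −(1/T)·ln(B₀/D) − r = −(1/2.1950)·ln(163.118156/186.1344) − 0.0561 = 0.00403402
in basis points: 0.00403402 × 10⁴ = 40.3402 bp

spread=40.3402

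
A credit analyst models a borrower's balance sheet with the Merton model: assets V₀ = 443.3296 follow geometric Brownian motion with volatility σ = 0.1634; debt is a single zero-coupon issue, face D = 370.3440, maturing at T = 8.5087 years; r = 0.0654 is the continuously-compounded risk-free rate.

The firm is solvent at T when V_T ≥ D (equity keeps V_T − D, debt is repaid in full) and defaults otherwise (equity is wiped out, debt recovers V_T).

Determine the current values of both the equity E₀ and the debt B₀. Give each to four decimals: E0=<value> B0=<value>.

E0=234.8236 B0=208.5060

d₁ = [ln(V₀/D) + (r + σ²/2)T] / (σ√T)
   = [ln(443.3296/370.3440) + (0.0654 + 0.5·0.1634²)·8.5087] / (0.1634·√8.5087)
   = [0.179881 + 0.670058] / 0.476633 = 1.783218
d₂ = d₁ − σ√T = 1.783218 − 0.476633 = 1.306585
N(d₁) = 0.962725,  N(d₂) = 0.904323,  e^(−rT) = 0.573230
E₀ = V₀·N(d₁) − D·e^(−rT)·N(d₂)
   = 443.3296·0.962725 − 370.3440·0.573230·0.904323 = 234.823596
B₀ = V₀ − E₀ = 443.3296 − 234.823596 = 208.506004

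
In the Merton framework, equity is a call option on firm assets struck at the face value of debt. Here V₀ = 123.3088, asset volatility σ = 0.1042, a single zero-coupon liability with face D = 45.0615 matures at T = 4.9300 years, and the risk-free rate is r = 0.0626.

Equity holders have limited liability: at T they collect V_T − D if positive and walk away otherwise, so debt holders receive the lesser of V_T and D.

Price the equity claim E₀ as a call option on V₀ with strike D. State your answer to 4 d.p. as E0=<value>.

d₁ = [ln(V₀/D) + (r + σ²/2)T] / (σ√T)
   = [ln(123.3088/45.0615) + (0.0626 + 0.5·0.1042²)·4.9300] / (0.1042·√4.9300)
   = [1.006664 + 0.335382] / 0.231362 = 5.800643
d₂ = d₁ − σ√T = 5.800643 − 0.231362 = 5.569281
N(d₁) = 1.000000,  N(d₂) = 1.000000,  e^(−rT) = 0.734461
E₀ = V₀·N(d₁) − D·e^(−rT)·N(d₂)
   = 123.3088·1.000000 − 45.0615·0.734461·1.000000 = 90.212873

E0=90.2129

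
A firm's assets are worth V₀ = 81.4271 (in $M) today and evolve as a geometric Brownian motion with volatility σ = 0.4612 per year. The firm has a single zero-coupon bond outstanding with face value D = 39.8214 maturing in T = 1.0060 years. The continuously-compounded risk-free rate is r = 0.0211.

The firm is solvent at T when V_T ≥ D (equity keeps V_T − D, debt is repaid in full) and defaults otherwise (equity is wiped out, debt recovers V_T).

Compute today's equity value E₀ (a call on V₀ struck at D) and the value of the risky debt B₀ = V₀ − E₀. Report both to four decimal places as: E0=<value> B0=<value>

d₁ = [ln(V₀/D) + (r + σ²/2)T] / (σ√T)
   = [ln(81.4271/39.8214) + (0.0211 + 0.5·0.4612²)·1.0060] / (0.4612·√1.0060)
   = [0.715304 + 0.128217] / 0.462582 = 1.823508
d₂ = d₁ − σ√T = 1.823508 − 0.462582 = 1.360926
N(d₁) = 0.965887,  N(d₂) = 0.913232,  e^(−rT) = 0.978997
E₀ = V₀·N(d₁) − D·e^(−rT)·N(d₂)
   = 81.4271·0.965887 − 39.8214·0.978997·0.913232 = 43.046994
B₀ = V₀ − E₀ = 81.4271 − 43.046994 = 38.380106

E0=43.0470 B0=38.3801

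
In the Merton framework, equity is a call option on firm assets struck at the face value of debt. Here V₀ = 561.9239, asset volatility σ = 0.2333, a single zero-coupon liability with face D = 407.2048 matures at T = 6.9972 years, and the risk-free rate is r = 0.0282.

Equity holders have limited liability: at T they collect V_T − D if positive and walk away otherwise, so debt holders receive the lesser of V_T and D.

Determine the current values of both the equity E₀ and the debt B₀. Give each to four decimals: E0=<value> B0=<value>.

E0=256.6610 B0=305.2629

d₁ = [ln(V₀/D) + (r + σ²/2)T] / (σ√T)
   = [ln(561.9239/407.2048) + (0.0282 + 0.5·0.2333²)·6.9972] / (0.2333·√6.9972)
   = [0.322050 + 0.387746] / 0.617130 = 1.150156
d₂ = d₁ − σ√T = 1.150156 − 0.617130 = 0.533026
N(d₁) = 0.874960,  N(d₂) = 0.702992,  e^(−rT) = 0.820927
E₀ = V₀·N(d₁) − D·e^(−rT)·N(d₂)
   = 561.9239·0.874960 − 407.2048·0.820927·0.702992 = 256.661024
B₀ = V₀ − E₀ = 561.9239 − 256.661024 = 305.262876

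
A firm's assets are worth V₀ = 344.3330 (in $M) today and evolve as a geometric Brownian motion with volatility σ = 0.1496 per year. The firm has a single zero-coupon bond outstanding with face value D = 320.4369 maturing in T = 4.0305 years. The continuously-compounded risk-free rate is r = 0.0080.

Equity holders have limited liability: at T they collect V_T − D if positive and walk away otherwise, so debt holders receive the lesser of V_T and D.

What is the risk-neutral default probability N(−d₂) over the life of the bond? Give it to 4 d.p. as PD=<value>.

PD=0.4220

d₁ = [ln(V₀/D) + (r + σ²/2)T] / (σ√T)
   = [ln(344.3330/320.4369) + (0.0080 + 0.5·0.1496²)·4.0305] / (0.1496·√4.0305)
   = [0.071924 + 0.077346] / 0.300339 = 0.497004
d₂ = d₁ − σ√T = 0.497004 − 0.300339 = 0.196665
risk-neutral PD = N(−d₂) = N(-0.196665) = 0.422045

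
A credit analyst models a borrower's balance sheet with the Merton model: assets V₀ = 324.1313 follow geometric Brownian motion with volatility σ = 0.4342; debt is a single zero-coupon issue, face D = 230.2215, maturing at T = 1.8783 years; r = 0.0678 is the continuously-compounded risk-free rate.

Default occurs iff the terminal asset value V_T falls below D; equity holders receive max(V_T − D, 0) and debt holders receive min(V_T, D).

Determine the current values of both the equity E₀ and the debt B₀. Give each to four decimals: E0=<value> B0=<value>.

E0=139.6559 B0=184.4754

d₁ = [ln(V₀/D) + (r + σ²/2)T] / (σ√T)
   = [ln(324.1313/230.2215) + (0.0678 + 0.5·0.4342²)·1.8783] / (0.4342·√1.8783)
   = [0.342107 + 0.304406] / 0.595076 = 1.086438
d₂ = d₁ − σ√T = 1.086438 − 0.595076 = 0.491362
N(d₁) = 0.861357,  N(d₂) = 0.688415,  e^(−rT) = 0.880427
E₀ = V₀·N(d₁) − D·e^(−rT)·N(d₂)
   = 324.1313·0.861357 − 230.2215·0.880427·0.688415 = 139.655926
B₀ = V₀ − E₀ = 324.1313 − 139.655926 = 184.475374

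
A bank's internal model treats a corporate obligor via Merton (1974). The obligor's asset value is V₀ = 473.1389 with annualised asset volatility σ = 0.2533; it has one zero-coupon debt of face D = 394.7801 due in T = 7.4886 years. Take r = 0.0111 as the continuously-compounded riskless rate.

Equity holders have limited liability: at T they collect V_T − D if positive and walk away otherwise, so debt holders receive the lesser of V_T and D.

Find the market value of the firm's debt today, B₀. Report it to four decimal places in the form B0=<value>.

d₁ = [ln(V₀/D) + (r + σ²/2)T] / (σ√T)
   = [ln(473.1389/394.7801) + (0.0111 + 0.5·0.2533²)·7.4886] / (0.2533·√7.4886)
   = [0.181060 + 0.323361] / 0.693163 = 0.727709
d₂ = d₁ − σ√T = 0.727709 − 0.693163 = 0.034546
N(d₁) = 0.766604,  N(d₂) = 0.513779,  e^(−rT) = 0.920238
E₀ = V₀·N(d₁) − D·e^(−rT)·N(d₂)
   = 473.1389·0.766604 − 394.7801·0.920238·0.513779 = 176.058698
B₀ = V₀ − E₀ = 473.1389 − 176.058698 = 297.080202

B0=297.0802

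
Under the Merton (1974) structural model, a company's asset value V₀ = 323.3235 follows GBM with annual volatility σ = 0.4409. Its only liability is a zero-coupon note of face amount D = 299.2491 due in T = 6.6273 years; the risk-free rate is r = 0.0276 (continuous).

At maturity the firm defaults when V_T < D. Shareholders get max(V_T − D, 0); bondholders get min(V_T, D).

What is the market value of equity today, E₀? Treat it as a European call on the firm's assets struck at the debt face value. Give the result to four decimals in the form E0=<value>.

E0=162.9114

d₁ = [ln(V₀/D) + (r + σ²/2)T] / (σ√T)
   = [ln(323.3235/299.2491) + (0.0276 + 0.5·0.4409²)·6.6273] / (0.4409·√6.6273)
   = [0.077377 + 0.827063] / 1.135033 = 0.796841
d₂ = d₁ − σ√T = 0.796841 − 1.135033 = -0.338192
N(d₁) = 0.787228,  N(d₂) = 0.367609,  e^(−rT) = 0.832840
E₀ = V₀·N(d₁) − D·e^(−rT)·N(d₂)
   = 323.3235·0.787228 − 299.2491·0.832840·0.367609 = 162.911360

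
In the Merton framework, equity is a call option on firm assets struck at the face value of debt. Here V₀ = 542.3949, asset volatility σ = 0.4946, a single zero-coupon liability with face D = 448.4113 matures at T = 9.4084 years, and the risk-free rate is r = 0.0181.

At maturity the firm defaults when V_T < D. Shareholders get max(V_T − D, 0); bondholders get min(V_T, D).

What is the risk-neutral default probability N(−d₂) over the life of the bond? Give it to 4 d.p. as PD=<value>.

PD=0.6988

d₁ = [ln(V₀/D) + (r + σ²/2)T] / (σ√T)
   = [ln(542.3949/448.4113) + (0.0181 + 0.5·0.4946²)·9.4084] / (0.4946·√9.4084)
   = [0.190283 + 1.321077] / 1.517092 = 0.996222
d₂ = d₁ − σ√T = 0.996222 − 1.517092 = -0.520871
risk-neutral PD = N(−d₂) = N(0.520871) = 0.698772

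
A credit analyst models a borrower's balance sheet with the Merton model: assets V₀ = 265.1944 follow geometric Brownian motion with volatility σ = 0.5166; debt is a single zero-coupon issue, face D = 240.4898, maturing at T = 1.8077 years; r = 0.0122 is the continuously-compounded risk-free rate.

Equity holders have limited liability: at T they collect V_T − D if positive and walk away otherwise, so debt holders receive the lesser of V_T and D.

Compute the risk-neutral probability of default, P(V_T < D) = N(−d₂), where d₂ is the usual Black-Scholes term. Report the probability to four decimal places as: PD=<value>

PD=0.5694

d₁ = [ln(V₀/D) + (r + σ²/2)T] / (σ√T)
   = [ln(265.1944/240.4898) + (0.0122 + 0.5·0.5166²)·1.8077] / (0.5166·√1.8077)
   = [0.097785 + 0.263269] / 0.694572 = 0.519823
d₂ = d₁ − σ√T = 0.519823 − 0.694572 = -0.174749
risk-neutral PD = N(−d₂) = N(0.174749) = 0.569362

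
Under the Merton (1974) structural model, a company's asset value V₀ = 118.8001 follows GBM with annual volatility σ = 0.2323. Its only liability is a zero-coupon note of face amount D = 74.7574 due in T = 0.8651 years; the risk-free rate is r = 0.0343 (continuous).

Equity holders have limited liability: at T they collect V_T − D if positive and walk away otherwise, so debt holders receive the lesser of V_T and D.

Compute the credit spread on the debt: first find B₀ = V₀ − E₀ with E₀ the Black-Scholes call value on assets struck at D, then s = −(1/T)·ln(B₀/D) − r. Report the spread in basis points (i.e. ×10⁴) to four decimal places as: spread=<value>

spread=12.3121

d₁ = [ln(V₀/D) + (r + σ²/2)T] / (σ√T)
   = [ln(118.8001/74.7574) + (0.0343 + 0.5·0.2323²)·0.8651] / (0.2323·√0.8651)
   = [0.463194 + 0.053015] / 0.216064 = 2.389148
d₂ = d₁ − σ√T = 2.389148 − 0.216064 = 2.173084
N(d₁) = 0.991556,  N(d₂) = 0.985113,  e^(−rT) = 0.970763
E₀ = V₀·N(d₁) − D·e^(−rT)·N(d₂)
   = 118.8001·0.991556 − 74.7574·0.970763·0.985113 = 46.305640
B₀ = V₀ − E₀ = 118.8001 − 46.305640 = 72.494460
spread = −(1/T)·ln(B₀/D) − r = −(1/0.8651)·ln(72.494460/74.7574) − 0.0343 = 0.00123121
in basis points: 0.00123121 × 10⁴ = 12.3121 bp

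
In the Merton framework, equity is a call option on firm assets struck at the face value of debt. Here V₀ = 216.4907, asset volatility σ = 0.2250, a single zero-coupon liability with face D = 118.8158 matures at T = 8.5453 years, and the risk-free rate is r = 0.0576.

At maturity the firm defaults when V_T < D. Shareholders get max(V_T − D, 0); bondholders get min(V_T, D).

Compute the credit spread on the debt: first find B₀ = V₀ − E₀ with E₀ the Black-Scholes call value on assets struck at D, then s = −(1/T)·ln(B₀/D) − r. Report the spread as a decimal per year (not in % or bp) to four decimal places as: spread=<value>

d₁ = [ln(V₀/D) + (r + σ²/2)T] / (σ√T)
   = [ln(216.4907/118.8158) + (0.0576 + 0.5·0.2250²)·8.5453] / (0.2250·√8.5453)
   = [0.599973 + 0.708512] / 0.657728 = 1.989403
d₂ = d₁ − σ√T = 1.989403 − 0.657728 = 1.331675
N(d₁) = 0.976672,  N(d₂) = 0.908516,  e^(−rT) = 0.611274
E₀ = V₀·N(d₁) − D·e^(−rT)·N(d₂)
   = 216.4907·0.976672 − 118.8158·0.611274·0.908516 = 145.455623
B₀ = V₀ − E₀ = 216.4907 − 145.455623 = 71.035077
spread = −(1/T)·ln(B₀/D) − r = −(1/8.5453)·ln(71.035077/118.8158) − 0.0576 = 0.00259690

spread=0.0026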